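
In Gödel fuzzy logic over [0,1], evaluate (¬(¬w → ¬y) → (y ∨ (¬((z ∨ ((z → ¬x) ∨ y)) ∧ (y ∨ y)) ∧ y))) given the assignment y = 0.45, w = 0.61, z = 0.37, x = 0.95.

1.00

¬w: Gödel ¬ of 0.61 = 0 (operand ≠ 0)
¬y: Gödel ¬ of 0.45 = 0 (operand ≠ 0)
(¬w → ¬y): 0 ≤ 0, so result = 1
¬(¬w → ¬y): Gödel ¬ of 1 = 0 (operand ≠ 0)
¬x: Gödel ¬ of 0.95 = 0 (operand ≠ 0)
(z → ¬x): 0.37 > 0, so result = 0
((z → ¬x) ∨ y) = max(0, 0.45) = 0.45
(z ∨ ((z → ¬x) ∨ y)) = max(0.37, 0.45) = 0.45
(y ∨ y) = max(0.45, 0.45) = 0.45
((z ∨ ((z → ¬x) ∨ y)) ∧ (y ∨ y)) = min(0.45, 0.45) = 0.45
¬((z ∨ ((z → ¬x) ∨ y)) ∧ (y ∨ y)): Gödel ¬ of 0.45 = 0 (operand ≠ 0)
(¬((z ∨ ((z → ¬x) ∨ y)) ∧ (y ∨ y)) ∧ y) = min(0, 0.45) = 0
(y ∨ (¬((z ∨ ((z → ¬x) ∨ y)) ∧ (y ∨ y)) ∧ y)) = max(0.45, 0) = 0.45
(¬(¬w → ¬y) → (y ∨ (¬((z ∨ ((z → ¬x) ∨ y)) ∧ (y ∨ y)) ∧ y))): 0 ≤ 0.45, so result = 1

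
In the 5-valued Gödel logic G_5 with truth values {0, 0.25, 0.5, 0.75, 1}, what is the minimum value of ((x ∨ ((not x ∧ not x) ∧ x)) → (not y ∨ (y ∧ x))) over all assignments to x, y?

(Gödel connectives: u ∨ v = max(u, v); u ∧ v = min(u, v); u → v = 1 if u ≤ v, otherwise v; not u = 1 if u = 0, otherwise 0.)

The minimum is attained at x = 0.5, y = 0.25:
  not x: Gödel ¬ of 0.5 = 0 (operand ≠ 0)
  not x: Gödel ¬ of 0.5 = 0 (operand ≠ 0)
  (not x ∧ not x) = min(0, 0) = 0
  ((not x ∧ not x) ∧ x) = min(0, 0.5) = 0
  (x ∨ ((not x ∧ not x) ∧ x)) = max(0.5, 0) = 0.5
  not y: Gödel ¬ of 0.25 = 0 (operand ≠ 0)
  (y ∧ x) = min(0.25, 0.5) = 0.25
  (not y ∨ (y ∧ x)) = max(0, 0.25) = 0.25
  ((x ∨ ((not x ∧ not x) ∧ x)) → (not y ∨ (y ∧ x))): 0.5 > 0.25, so result = 0.25
Checking all 25 assignments confirms none give a value below 0.25.

0.25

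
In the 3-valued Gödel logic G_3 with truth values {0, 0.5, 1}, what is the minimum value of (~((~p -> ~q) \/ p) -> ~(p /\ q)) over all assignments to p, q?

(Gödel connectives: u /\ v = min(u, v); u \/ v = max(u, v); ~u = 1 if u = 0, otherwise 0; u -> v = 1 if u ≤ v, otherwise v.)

1.00

Every assignment gives 1. For instance at p = 0, q = 0:
  ~p: Gödel ¬ of 0 = 1 (operand is 0)
  ~q: Gödel ¬ of 0 = 1 (operand is 0)
  (~p -> ~q): 1 ≤ 1, so result = 1
  ((~p -> ~q) \/ p) = max(1, 0) = 1
  ~((~p -> ~q) \/ p): Gödel ¬ of 1 = 0 (operand ≠ 0)
  (p /\ q) = min(0, 0) = 0
  ~(p /\ q): Gödel ¬ of 0 = 1 (operand is 0)
  (~((~p -> ~q) \/ p) -> ~(p /\ q)): 0 ≤ 1, so result = 1
All 9 assignments give value 1 — the formula is a G_3-tautology.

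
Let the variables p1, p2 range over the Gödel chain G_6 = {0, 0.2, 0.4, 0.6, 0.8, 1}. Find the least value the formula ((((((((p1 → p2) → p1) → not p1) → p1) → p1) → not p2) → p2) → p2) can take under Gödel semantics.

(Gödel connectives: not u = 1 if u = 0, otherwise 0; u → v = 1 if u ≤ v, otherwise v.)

The minimum is attained at p1 = 0, p2 = 0.2:
  (p1 → p2): 0 ≤ 0.2, so result = 1
  ((p1 → p2) → p1): 1 > 0, so result = 0
  not p1: Gödel ¬ of 0 = 1 (operand is 0)
  (((p1 → p2) → p1) → not p1): 0 ≤ 1, so result = 1
  ((((p1 → p2) → p1) → not p1) → p1): 1 > 0, so result = 0
  (((((p1 → p2) → p1) → not p1) → p1) → p1): 0 ≤ 0, so result = 1
  not p2: Gödel ¬ of 0.2 = 0 (operand ≠ 0)
  ((((((p1 → p2) → p1) → not p1) → p1) → p1) → not p2): 1 > 0, so result = 0
  (((((((p1 → p2) → p1) → not p1) → p1) → p1) → not p2) → p2): 0 ≤ 0.2, so result = 1
  ((((((((p1 → p2) → p1) → not p1) → p1) → p1) → not p2) → p2) → p2): 1 > 0.2, so result = 0.2
Checking all 36 assignments confirms none give a value below 0.20.

0.20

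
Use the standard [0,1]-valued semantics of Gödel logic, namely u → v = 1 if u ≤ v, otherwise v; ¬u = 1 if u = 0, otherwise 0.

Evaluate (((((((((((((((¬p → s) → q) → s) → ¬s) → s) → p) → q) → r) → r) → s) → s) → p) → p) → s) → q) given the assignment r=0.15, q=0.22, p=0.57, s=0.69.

0.22

¬p: Gödel ¬ of 0.57 = 0 (operand ≠ 0)
(¬p → s): 0 ≤ 0.69, so result = 1
((¬p → s) → q): 1 > 0.22, so result = 0.22
(((¬p → s) → q) → s): 0.22 ≤ 0.69, so result = 1
¬s: Gödel ¬ of 0.69 = 0 (operand ≠ 0)
((((¬p → s) → q) → s) → ¬s): 1 > 0, so result = 0
(((((¬p → s) → q) → s) → ¬s) → s): 0 ≤ 0.69, so result = 1
((((((¬p → s) → q) → s) → ¬s) → s) → p): 1 > 0.57, so result = 0.57
(((((((¬p → s) → q) → s) → ¬s) → s) → p) → q): 0.57 > 0.22, so result = 0.22
((((((((¬p → s) → q) → s) → ¬s) → s) → p) → q) → r): 0.22 > 0.15, so result = 0.15
(((((((((¬p → s) → q) → s) → ¬s) → s) → p) → q) → r) → r): 0.15 ≤ 0.15, so result = 1
((((((((((¬p → s) → q) → s) → ¬s) → s) → p) → q) → r) → r) → s): 1 > 0.69, so result = 0.69
(((((((((((¬p → s) → q) → s) → ¬s) → s) → p) → q) → r) → r) → s) → s): 0.69 ≤ 0.69, so result = 1
((((((((((((¬p → s) → q) → s) → ¬s) → s) → p) → q) → r) → r) → s) → s) → p): 1 > 0.57, so result = 0.57
(((((((((((((¬p → s) → q) → s) → ¬s) → s) → p) → q) → r) → r) → s) → s) → p) → p): 0.57 ≤ 0.57, so result = 1
((((((((((((((¬p → s) → q) → s) → ¬s) → s) → p) → q) → r) → r) → s) → s) → p) → p) → s): 1 > 0.69, so result = 0.69
(((((((((((((((¬p → s) → q) → s) → ¬s) → s) → p) → q) → r) → r) → s) → s) → p) → p) → s) → q): 0.69 > 0.22, so result = 0.22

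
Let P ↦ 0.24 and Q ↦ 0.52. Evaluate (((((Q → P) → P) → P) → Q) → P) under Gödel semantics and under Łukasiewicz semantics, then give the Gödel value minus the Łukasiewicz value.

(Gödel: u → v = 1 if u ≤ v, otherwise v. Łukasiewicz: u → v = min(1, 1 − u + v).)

Gödel evaluation:
  (Q → P): 0.52 > 0.24, so result = 0.24
  ((Q → P) → P): 0.24 ≤ 0.24, so result = 1
  (((Q → P) → P) → P): 1 > 0.24, so result = 0.24
  ((((Q → P) → P) → P) → Q): 0.24 ≤ 0.52, so result = 1
  (((((Q → P) → P) → P) → Q) → P): 1 > 0.24, so result = 0.24
  Gödel value = 0.24
Łukasiewicz evaluation:
  (Q → P): min(1, 1 − 0.52 + 0.24) = 0.72
  ((Q → P) → P): min(1, 1 − 0.72 + 0.24) = 0.52
  (((Q → P) → P) → P): min(1, 1 − 0.52 + 0.24) = 0.72
  ((((Q → P) → P) → P) → Q): min(1, 1 − 0.72 + 0.52) = 0.8
  (((((Q → P) → P) → P) → Q) → P): min(1, 1 − 0.8 + 0.24) = 0.44
  Łukasiewicz value = 0.44
Difference: 0.24 − 0.44 = -0.20

-0.20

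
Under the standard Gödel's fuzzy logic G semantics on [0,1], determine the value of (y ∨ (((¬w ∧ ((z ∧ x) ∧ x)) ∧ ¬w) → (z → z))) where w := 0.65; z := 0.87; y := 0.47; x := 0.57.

1.00

¬w: Gödel ¬ of 0.65 = 0 (operand ≠ 0)
(z ∧ x) = min(0.87, 0.57) = 0.57
((z ∧ x) ∧ x) = min(0.57, 0.57) = 0.57
(¬w ∧ ((z ∧ x) ∧ x)) = min(0, 0.57) = 0
¬w: Gödel ¬ of 0.65 = 0 (operand ≠ 0)
((¬w ∧ ((z ∧ x) ∧ x)) ∧ ¬w) = min(0, 0) = 0
(z → z): 0.87 ≤ 0.87, so result = 1
(((¬w ∧ ((z ∧ x) ∧ x)) ∧ ¬w) → (z → z)): 0 ≤ 1, so result = 1
(y ∨ (((¬w ∧ ((z ∧ x) ∧ x)) ∧ ¬w) → (z → z))) = max(0.47, 1) = 1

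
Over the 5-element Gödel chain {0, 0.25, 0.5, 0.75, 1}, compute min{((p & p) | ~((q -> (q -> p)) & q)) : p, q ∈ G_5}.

0.25

The minimum is attained at p = 0.25, q = 0.25:
  (p & p) = min(0.25, 0.25) = 0.25
  (q -> p): 0.25 ≤ 0.25, so result = 1
  (q -> (q -> p)): 0.25 ≤ 1, so result = 1
  ((q -> (q -> p)) & q) = min(1, 0.25) = 0.25
  ~((q -> (q -> p)) & q): Gödel ¬ of 0.25 = 0 (operand ≠ 0)
  ((p & p) | ~((q -> (q -> p)) & q)) = max(0.25, 0) = 0.25
Checking all 25 assignments confirms none give a value below 0.25.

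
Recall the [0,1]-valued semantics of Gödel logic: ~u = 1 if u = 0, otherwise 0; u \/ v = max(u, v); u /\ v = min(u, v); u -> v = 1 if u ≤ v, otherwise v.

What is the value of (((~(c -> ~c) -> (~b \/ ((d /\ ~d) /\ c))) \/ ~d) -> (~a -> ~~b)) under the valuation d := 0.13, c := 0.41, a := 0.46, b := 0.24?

1.00

~c: Gödel ¬ of 0.41 = 0 (operand ≠ 0)
(c -> ~c): 0.41 > 0, so result = 0
~(c -> ~c): Gödel ¬ of 0 = 1 (operand is 0)
~b: Gödel ¬ of 0.24 = 0 (operand ≠ 0)
~d: Gödel ¬ of 0.13 = 0 (operand ≠ 0)
(d /\ ~d) = min(0.13, 0) = 0
((d /\ ~d) /\ c) = min(0, 0.41) = 0
(~b \/ ((d /\ ~d) /\ c)) = max(0, 0) = 0
(~(c -> ~c) -> (~b \/ ((d /\ ~d) /\ c))): 1 > 0, so result = 0
~d: Gödel ¬ of 0.13 = 0 (operand ≠ 0)
((~(c -> ~c) -> (~b \/ ((d /\ ~d) /\ c))) \/ ~d) = max(0, 0) = 0
~a: Gödel ¬ of 0.46 = 0 (operand ≠ 0)
~b: Gödel ¬ of 0.24 = 0 (operand ≠ 0)
~~b: Gödel ¬ of 0 = 1 (operand is 0)
(~a -> ~~b): 0 ≤ 1, so result = 1
(((~(c -> ~c) -> (~b \/ ((d /\ ~d) /\ c))) \/ ~d) -> (~a -> ~~b)): 0 ≤ 1, so result = 1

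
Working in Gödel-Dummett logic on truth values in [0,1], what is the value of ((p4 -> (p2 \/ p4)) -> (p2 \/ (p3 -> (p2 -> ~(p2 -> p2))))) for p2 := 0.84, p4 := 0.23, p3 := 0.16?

0.84

(p2 \/ p4) = max(0.84, 0.23) = 0.84
(p4 -> (p2 \/ p4)): 0.23 ≤ 0.84, so result = 1
(p2 -> p2): 0.84 ≤ 0.84, so result = 1
~(p2 -> p2): Gödel ¬ of 1 = 0 (operand ≠ 0)
(p2 -> ~(p2 -> p2)): 0.84 > 0, so result = 0
(p3 -> (p2 -> ~(p2 -> p2))): 0.16 > 0, so result = 0
(p2 \/ (p3 -> (p2 -> ~(p2 -> p2)))) = max(0.84, 0) = 0.84
((p4 -> (p2 \/ p4)) -> (p2 \/ (p3 -> (p2 -> ~(p2 -> p2))))): 1 > 0.84, so result = 0.84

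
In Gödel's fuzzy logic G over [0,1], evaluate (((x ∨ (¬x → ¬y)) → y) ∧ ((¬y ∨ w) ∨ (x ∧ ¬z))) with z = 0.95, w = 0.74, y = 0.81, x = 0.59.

0.74

¬x: Gödel ¬ of 0.59 = 0 (operand ≠ 0)
¬y: Gödel ¬ of 0.81 = 0 (operand ≠ 0)
(¬x → ¬y): 0 ≤ 0, so result = 1
(x ∨ (¬x → ¬y)) = max(0.59, 1) = 1
((x ∨ (¬x → ¬y)) → y): 1 > 0.81, so result = 0.81
¬y: Gödel ¬ of 0.81 = 0 (operand ≠ 0)
(¬y ∨ w) = max(0, 0.74) = 0.74
¬z: Gödel ¬ of 0.95 = 0 (operand ≠ 0)
(x ∧ ¬z) = min(0.59, 0) = 0
((¬y ∨ w) ∨ (x ∧ ¬z)) = max(0.74, 0) = 0.74
(((x ∨ (¬x → ¬y)) → y) ∧ ((¬y ∨ w) ∨ (x ∧ ¬z))) = min(0.81, 0.74) = 0.74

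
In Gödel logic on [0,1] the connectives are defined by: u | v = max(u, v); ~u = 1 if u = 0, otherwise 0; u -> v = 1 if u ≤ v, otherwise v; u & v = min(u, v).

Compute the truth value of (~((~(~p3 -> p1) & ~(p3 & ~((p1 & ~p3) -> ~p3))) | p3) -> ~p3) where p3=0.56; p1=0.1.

1.00

~p3: Gödel ¬ of 0.56 = 0 (operand ≠ 0)
(~p3 -> p1): 0 ≤ 0.1, so result = 1
~(~p3 -> p1): Gödel ¬ of 1 = 0 (operand ≠ 0)
~p3: Gödel ¬ of 0.56 = 0 (operand ≠ 0)
(p1 & ~p3) = min(0.1, 0) = 0
~p3: Gödel ¬ of 0.56 = 0 (operand ≠ 0)
((p1 & ~p3) -> ~p3): 0 ≤ 0, so result = 1
~((p1 & ~p3) -> ~p3): Gödel ¬ of 1 = 0 (operand ≠ 0)
(p3 & ~((p1 & ~p3) -> ~p3)) = min(0.56, 0) = 0
~(p3 & ~((p1 & ~p3) -> ~p3)): Gödel ¬ of 0 = 1 (operand is 0)
(~(~p3 -> p1) & ~(p3 & ~((p1 & ~p3) -> ~p3))) = min(0, 1) = 0
((~(~p3 -> p1) & ~(p3 & ~((p1 & ~p3) -> ~p3))) | p3) = max(0, 0.56) = 0.56
~((~(~p3 -> p1) & ~(p3 & ~((p1 & ~p3) -> ~p3))) | p3): Gödel ¬ of 0.56 = 0 (operand ≠ 0)
~p3: Gödel ¬ of 0.56 = 0 (operand ≠ 0)
(~((~(~p3 -> p1) & ~(p3 & ~((p1 & ~p3) -> ~p3))) | p3) -> ~p3): 0 ≤ 0, so result = 1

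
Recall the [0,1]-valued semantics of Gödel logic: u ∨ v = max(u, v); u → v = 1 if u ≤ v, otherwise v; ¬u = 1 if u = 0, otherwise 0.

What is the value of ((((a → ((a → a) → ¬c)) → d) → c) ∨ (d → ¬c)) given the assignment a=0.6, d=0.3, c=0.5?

(a → a): 0.6 ≤ 0.6, so result = 1
¬c: Gödel ¬ of 0.5 = 0 (operand ≠ 0)
((a → a) → ¬c): 1 > 0, so result = 0
(a → ((a → a) → ¬c)): 0.6 > 0, so result = 0
((a → ((a → a) → ¬c)) → d): 0 ≤ 0.3, so result = 1
(((a → ((a → a) → ¬c)) → d) → c): 1 > 0.5, so result = 0.5
¬c: Gödel ¬ of 0.5 = 0 (operand ≠ 0)
(d → ¬c): 0.3 > 0, so result = 0
((((a → ((a → a) → ¬c)) → d) → c) ∨ (d → ¬c)) = max(0.5, 0) = 0.5

0.50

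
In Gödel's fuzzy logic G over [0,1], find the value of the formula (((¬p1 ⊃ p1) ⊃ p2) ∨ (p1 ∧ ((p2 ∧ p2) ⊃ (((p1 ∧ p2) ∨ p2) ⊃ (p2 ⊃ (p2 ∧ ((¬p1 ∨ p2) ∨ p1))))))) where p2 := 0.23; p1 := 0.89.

¬p1: Gödel ¬ of 0.89 = 0 (operand ≠ 0)
(¬p1 ⊃ p1): 0 ≤ 0.89, so result = 1
((¬p1 ⊃ p1) ⊃ p2): 1 > 0.23, so result = 0.23
(p2 ∧ p2) = min(0.23, 0.23) = 0.23
(p1 ∧ p2) = min(0.89, 0.23) = 0.23
((p1 ∧ p2) ∨ p2) = max(0.23, 0.23) = 0.23
¬p1: Gödel ¬ of 0.89 = 0 (operand ≠ 0)
(¬p1 ∨ p2) = max(0, 0.23) = 0.23
((¬p1 ∨ p2) ∨ p1) = max(0.23, 0.89) = 0.89
(p2 ∧ ((¬p1 ∨ p2) ∨ p1)) = min(0.23, 0.89) = 0.23
(p2 ⊃ (p2 ∧ ((¬p1 ∨ p2) ∨ p1))): 0.23 ≤ 0.23, so result = 1
(((p1 ∧ p2) ∨ p2) ⊃ (p2 ⊃ (p2 ∧ ((¬p1 ∨ p2) ∨ p1)))): 0.23 ≤ 1, so result = 1
((p2 ∧ p2) ⊃ (((p1 ∧ p2) ∨ p2) ⊃ (p2 ⊃ (p2 ∧ ((¬p1 ∨ p2) ∨ p1))))): 0.23 ≤ 1, so result = 1
(p1 ∧ ((p2 ∧ p2) ⊃ (((p1 ∧ p2) ∨ p2) ⊃ (p2 ⊃ (p2 ∧ ((¬p1 ∨ p2) ∨ p1)))))) = min(0.89, 1) = 0.89
(((¬p1 ⊃ p1) ⊃ p2) ∨ (p1 ∧ ((p2 ∧ p2) ⊃ (((p1 ∧ p2) ∨ p2) ⊃ (p2 ⊃ (p2 ∧ ((¬p1 ∨ p2) ∨ p1))))))) = max(0.23, 0.89) = 0.89

0.89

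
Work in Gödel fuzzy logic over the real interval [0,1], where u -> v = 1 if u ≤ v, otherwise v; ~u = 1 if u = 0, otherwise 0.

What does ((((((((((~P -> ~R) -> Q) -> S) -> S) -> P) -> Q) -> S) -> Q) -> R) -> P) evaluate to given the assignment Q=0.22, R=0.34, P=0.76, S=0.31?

~P: Gödel ¬ of 0.76 = 0 (operand ≠ 0)
~R: Gödel ¬ of 0.34 = 0 (operand ≠ 0)
(~P -> ~R): 0 ≤ 0, so result = 1
((~P -> ~R) -> Q): 1 > 0.22, so result = 0.22
(((~P -> ~R) -> Q) -> S): 0.22 ≤ 0.31, so result = 1
((((~P -> ~R) -> Q) -> S) -> S): 1 > 0.31, so result = 0.31
(((((~P -> ~R) -> Q) -> S) -> S) -> P): 0.31 ≤ 0.76, so result = 1
((((((~P -> ~R) -> Q) -> S) -> S) -> P) -> Q): 1 > 0.22, so result = 0.22
(((((((~P -> ~R) -> Q) -> S) -> S) -> P) -> Q) -> S): 0.22 ≤ 0.31, so result = 1
((((((((~P -> ~R) -> Q) -> S) -> S) -> P) -> Q) -> S) -> Q): 1 > 0.22, so result = 0.22
(((((((((~P -> ~R) -> Q) -> S) -> S) -> P) -> Q) -> S) -> Q) -> R): 0.22 ≤ 0.34, so result = 1
((((((((((~P -> ~R) -> Q) -> S) -> S) -> P) -> Q) -> S) -> Q) -> R) -> P): 1 > 0.76, so result = 0.76

0.76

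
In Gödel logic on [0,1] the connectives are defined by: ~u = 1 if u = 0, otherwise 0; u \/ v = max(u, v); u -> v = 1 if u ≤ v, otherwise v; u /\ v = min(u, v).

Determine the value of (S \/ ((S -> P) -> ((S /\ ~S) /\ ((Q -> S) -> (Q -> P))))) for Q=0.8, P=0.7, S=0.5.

0.50

(S -> P): 0.5 ≤ 0.7, so result = 1
~S: Gödel ¬ of 0.5 = 0 (operand ≠ 0)
(S /\ ~S) = min(0.5, 0) = 0
(Q -> S): 0.8 > 0.5, so result = 0.5
(Q -> P): 0.8 > 0.7, so result = 0.7
((Q -> S) -> (Q -> P)): 0.5 ≤ 0.7, so result = 1
((S /\ ~S) /\ ((Q -> S) -> (Q -> P))) = min(0, 1) = 0
((S -> P) -> ((S /\ ~S) /\ ((Q -> S) -> (Q -> P)))): 1 > 0, so result = 0
(S \/ ((S -> P) -> ((S /\ ~S) /\ ((Q -> S) -> (Q -> P))))) = max(0.5, 0) = 0.5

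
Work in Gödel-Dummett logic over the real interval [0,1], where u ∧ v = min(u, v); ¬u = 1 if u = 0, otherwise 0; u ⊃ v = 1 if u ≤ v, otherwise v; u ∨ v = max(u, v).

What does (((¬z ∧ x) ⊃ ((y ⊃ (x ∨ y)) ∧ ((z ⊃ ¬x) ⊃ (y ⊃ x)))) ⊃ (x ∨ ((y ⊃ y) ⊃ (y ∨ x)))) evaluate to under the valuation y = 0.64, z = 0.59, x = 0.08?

0.64

¬z: Gödel ¬ of 0.59 = 0 (operand ≠ 0)
(¬z ∧ x) = min(0, 0.08) = 0
(x ∨ y) = max(0.08, 0.64) = 0.64
(y ⊃ (x ∨ y)): 0.64 ≤ 0.64, so result = 1
¬x: Gödel ¬ of 0.08 = 0 (operand ≠ 0)
(z ⊃ ¬x): 0.59 > 0, so result = 0
(y ⊃ x): 0.64 > 0.08, so result = 0.08
((z ⊃ ¬x) ⊃ (y ⊃ x)): 0 ≤ 0.08, so result = 1
((y ⊃ (x ∨ y)) ∧ ((z ⊃ ¬x) ⊃ (y ⊃ x))) = min(1, 1) = 1
((¬z ∧ x) ⊃ ((y ⊃ (x ∨ y)) ∧ ((z ⊃ ¬x) ⊃ (y ⊃ x)))): 0 ≤ 1, so result = 1
(y ⊃ y): 0.64 ≤ 0.64, so result = 1
(y ∨ x) = max(0.64, 0.08) = 0.64
((y ⊃ y) ⊃ (y ∨ x)): 1 > 0.64, so result = 0.64
(x ∨ ((y ⊃ y) ⊃ (y ∨ x))) = max(0.08, 0.64) = 0.64
(((¬z ∧ x) ⊃ ((y ⊃ (x ∨ y)) ∧ ((z ⊃ ¬x) ⊃ (y ⊃ x)))) ⊃ (x ∨ ((y ⊃ y) ⊃ (y ∨ x)))): 1 > 0.64, so result = 0.64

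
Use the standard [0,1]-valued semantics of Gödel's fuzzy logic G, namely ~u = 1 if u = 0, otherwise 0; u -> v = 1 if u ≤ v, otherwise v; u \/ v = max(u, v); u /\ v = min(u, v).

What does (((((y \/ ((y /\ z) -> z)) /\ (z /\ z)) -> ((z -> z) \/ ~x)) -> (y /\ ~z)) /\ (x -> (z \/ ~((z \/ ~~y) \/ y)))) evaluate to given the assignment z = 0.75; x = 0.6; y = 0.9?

0.00

(y /\ z) = min(0.9, 0.75) = 0.75
((y /\ z) -> z): 0.75 ≤ 0.75, so result = 1
(y \/ ((y /\ z) -> z)) = max(0.9, 1) = 1
(z /\ z) = min(0.75, 0.75) = 0.75
((y \/ ((y /\ z) -> z)) /\ (z /\ z)) = min(1, 0.75) = 0.75
(z -> z): 0.75 ≤ 0.75, so result = 1
~x: Gödel ¬ of 0.6 = 0 (operand ≠ 0)
((z -> z) \/ ~x) = max(1, 0) = 1
(((y \/ ((y /\ z) -> z)) /\ (z /\ z)) -> ((z -> z) \/ ~x)): 0.75 ≤ 1, so result = 1
~z: Gödel ¬ of 0.75 = 0 (operand ≠ 0)
(y /\ ~z) = min(0.9, 0) = 0
((((y \/ ((y /\ z) -> z)) /\ (z /\ z)) -> ((z -> z) \/ ~x)) -> (y /\ ~z)): 1 > 0, so result = 0
~y: Gödel ¬ of 0.9 = 0 (operand ≠ 0)
~~y: Gödel ¬ of 0 = 1 (operand is 0)
(z \/ ~~y) = max(0.75, 1) = 1
((z \/ ~~y) \/ y) = max(1, 0.9) = 1
~((z \/ ~~y) \/ y): Gödel ¬ of 1 = 0 (operand ≠ 0)
(z \/ ~((z \/ ~~y) \/ y)) = max(0.75, 0) = 0.75
(x -> (z \/ ~((z \/ ~~y) \/ y))): 0.6 ≤ 0.75, so result = 1
(((((y \/ ((y /\ z) -> z)) /\ (z /\ z)) -> ((z -> z) \/ ~x)) -> (y /\ ~z)) /\ (x -> (z \/ ~((z \/ ~~y) \/ y)))) = min(0, 1) = 0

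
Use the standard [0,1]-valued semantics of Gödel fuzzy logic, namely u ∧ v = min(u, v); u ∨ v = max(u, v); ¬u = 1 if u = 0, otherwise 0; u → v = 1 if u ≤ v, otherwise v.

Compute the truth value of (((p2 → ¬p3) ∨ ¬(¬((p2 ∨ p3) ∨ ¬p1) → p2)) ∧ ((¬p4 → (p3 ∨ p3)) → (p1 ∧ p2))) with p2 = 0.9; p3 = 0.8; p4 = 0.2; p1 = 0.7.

¬p3: Gödel ¬ of 0.8 = 0 (operand ≠ 0)
(p2 → ¬p3): 0.9 > 0, so result = 0
(p2 ∨ p3) = max(0.9, 0.8) = 0.9
¬p1: Gödel ¬ of 0.7 = 0 (operand ≠ 0)
((p2 ∨ p3) ∨ ¬p1) = max(0.9, 0) = 0.9
¬((p2 ∨ p3) ∨ ¬p1): Gödel ¬ of 0.9 = 0 (operand ≠ 0)
(¬((p2 ∨ p3) ∨ ¬p1) → p2): 0 ≤ 0.9, so result = 1
¬(¬((p2 ∨ p3) ∨ ¬p1) → p2): Gödel ¬ of 1 = 0 (operand ≠ 0)
((p2 → ¬p3) ∨ ¬(¬((p2 ∨ p3) ∨ ¬p1) → p2)) = max(0, 0) = 0
¬p4: Gödel ¬ of 0.2 = 0 (operand ≠ 0)
(p3 ∨ p3) = max(0.8, 0.8) = 0.8
(¬p4 → (p3 ∨ p3)): 0 ≤ 0.8, so result = 1
(p1 ∧ p2) = min(0.7, 0.9) = 0.7
((¬p4 → (p3 ∨ p3)) → (p1 ∧ p2)): 1 > 0.7, so result = 0.7
(((p2 → ¬p3) ∨ ¬(¬((p2 ∨ p3) ∨ ¬p1) → p2)) ∧ ((¬p4 → (p3 ∨ p3)) → (p1 ∧ p2))) = min(0, 0.7) = 0

0.00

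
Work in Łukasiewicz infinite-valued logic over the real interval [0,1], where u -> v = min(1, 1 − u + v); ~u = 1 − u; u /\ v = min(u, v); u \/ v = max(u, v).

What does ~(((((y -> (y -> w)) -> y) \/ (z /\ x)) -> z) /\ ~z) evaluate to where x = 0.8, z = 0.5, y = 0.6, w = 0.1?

(y -> w): min(1, 1 − 0.6 + 0.1) = 0.5
(y -> (y -> w)): min(1, 1 − 0.6 + 0.5) = 0.9
((y -> (y -> w)) -> y): min(1, 1 − 0.9 + 0.6) = 0.7
(z /\ x) = min(0.5, 0.8) = 0.5
(((y -> (y -> w)) -> y) \/ (z /\ x)) = max(0.7, 0.5) = 0.7
((((y -> (y -> w)) -> y) \/ (z /\ x)) -> z): min(1, 1 − 0.7 + 0.5) = 0.8
~z: Łukasiewicz ¬ gives 1 − 0.5 = 0.5
(((((y -> (y -> w)) -> y) \/ (z /\ x)) -> z) /\ ~z) = min(0.8, 0.5) = 0.5
~(((((y -> (y -> w)) -> y) \/ (z /\ x)) -> z) /\ ~z): Łukasiewicz ¬ gives 1 − 0.5 = 0.5

0.50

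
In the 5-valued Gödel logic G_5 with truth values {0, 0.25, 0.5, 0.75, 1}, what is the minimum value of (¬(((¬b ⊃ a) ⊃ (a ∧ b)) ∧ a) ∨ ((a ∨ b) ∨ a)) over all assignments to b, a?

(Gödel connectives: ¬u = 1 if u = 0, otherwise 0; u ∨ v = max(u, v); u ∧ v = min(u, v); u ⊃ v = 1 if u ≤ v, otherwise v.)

The minimum is attained at b = 0.25, a = 0.25:
  ¬b: Gödel ¬ of 0.25 = 0 (operand ≠ 0)
  (¬b ⊃ a): 0 ≤ 0.25, so result = 1
  (a ∧ b) = min(0.25, 0.25) = 0.25
  ((¬b ⊃ a) ⊃ (a ∧ b)): 1 > 0.25, so result = 0.25
  (((¬b ⊃ a) ⊃ (a ∧ b)) ∧ a) = min(0.25, 0.25) = 0.25
  ¬(((¬b ⊃ a) ⊃ (a ∧ b)) ∧ a): Gödel ¬ of 0.25 = 0 (operand ≠ 0)
  (a ∨ b) = max(0.25, 0.25) = 0.25
  ((a ∨ b) ∨ a) = max(0.25, 0.25) = 0.25
  (¬(((¬b ⊃ a) ⊃ (a ∧ b)) ∧ a) ∨ ((a ∨ b) ∨ a)) = max(0, 0.25) = 0.25
Checking all 25 assignments confirms none give a value below 0.25.

0.25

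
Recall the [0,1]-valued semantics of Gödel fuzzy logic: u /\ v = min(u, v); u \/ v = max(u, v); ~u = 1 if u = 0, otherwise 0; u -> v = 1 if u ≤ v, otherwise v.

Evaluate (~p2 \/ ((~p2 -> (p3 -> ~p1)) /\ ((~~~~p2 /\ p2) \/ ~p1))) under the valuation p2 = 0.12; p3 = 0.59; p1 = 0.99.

0.12

~p2: Gödel ¬ of 0.12 = 0 (operand ≠ 0)
~p2: Gödel ¬ of 0.12 = 0 (operand ≠ 0)
~p1: Gödel ¬ of 0.99 = 0 (operand ≠ 0)
(p3 -> ~p1): 0.59 > 0, so result = 0
(~p2 -> (p3 -> ~p1)): 0 ≤ 0, so result = 1
~p2: Gödel ¬ of 0.12 = 0 (operand ≠ 0)
~~p2: Gödel ¬ of 0 = 1 (operand is 0)
~~~p2: Gödel ¬ of 1 = 0 (operand ≠ 0)
~~~~p2: Gödel ¬ of 0 = 1 (operand is 0)
(~~~~p2 /\ p2) = min(1, 0.12) = 0.12
~p1: Gödel ¬ of 0.99 = 0 (operand ≠ 0)
((~~~~p2 /\ p2) \/ ~p1) = max(0.12, 0) = 0.12
((~p2 -> (p3 -> ~p1)) /\ ((~~~~p2 /\ p2) \/ ~p1)) = min(1, 0.12) = 0.12
(~p2 \/ ((~p2 -> (p3 -> ~p1)) /\ ((~~~~p2 /\ p2) \/ ~p1))) = max(0, 0.12) = 0.12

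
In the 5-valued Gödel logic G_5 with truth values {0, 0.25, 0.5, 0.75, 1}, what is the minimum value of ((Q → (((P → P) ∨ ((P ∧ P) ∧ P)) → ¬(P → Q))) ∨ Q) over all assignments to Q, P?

0.25

The minimum is attained at Q = 0.25, P = 0:
  (P → P): 0 ≤ 0, so result = 1
  (P ∧ P) = min(0, 0) = 0
  ((P ∧ P) ∧ P) = min(0, 0) = 0
  ((P → P) ∨ ((P ∧ P) ∧ P)) = max(1, 0) = 1
  (P → Q): 0 ≤ 0.25, so result = 1
  ¬(P → Q): Gödel ¬ of 1 = 0 (operand ≠ 0)
  (((P → P) ∨ ((P ∧ P) ∧ P)) → ¬(P → Q)): 1 > 0, so result = 0
  (Q → (((P → P) ∨ ((P ∧ P) ∧ P)) → ¬(P → Q))): 0.25 > 0, so result = 0
  ((Q → (((P → P) ∨ ((P ∧ P) ∧ P)) → ¬(P → Q))) ∨ Q) = max(0, 0.25) = 0.25
Checking all 25 assignments confirms none give a value below 0.25.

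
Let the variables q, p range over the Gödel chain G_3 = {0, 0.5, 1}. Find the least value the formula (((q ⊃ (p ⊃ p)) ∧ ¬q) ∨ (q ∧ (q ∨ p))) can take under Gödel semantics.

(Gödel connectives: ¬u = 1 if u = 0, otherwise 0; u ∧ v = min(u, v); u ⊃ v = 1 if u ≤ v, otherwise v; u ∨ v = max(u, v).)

0.50

The minimum is attained at q = 0.5, p = 0:
  (p ⊃ p): 0 ≤ 0, so result = 1
  (q ⊃ (p ⊃ p)): 0.5 ≤ 1, so result = 1
  ¬q: Gödel ¬ of 0.5 = 0 (operand ≠ 0)
  ((q ⊃ (p ⊃ p)) ∧ ¬q) = min(1, 0) = 0
  (q ∨ p) = max(0.5, 0) = 0.5
  (q ∧ (q ∨ p)) = min(0.5, 0.5) = 0.5
  (((q ⊃ (p ⊃ p)) ∧ ¬q) ∨ (q ∧ (q ∨ p))) = max(0, 0.5) = 0.5
Checking all 9 assignments confirms none give a value below 0.50.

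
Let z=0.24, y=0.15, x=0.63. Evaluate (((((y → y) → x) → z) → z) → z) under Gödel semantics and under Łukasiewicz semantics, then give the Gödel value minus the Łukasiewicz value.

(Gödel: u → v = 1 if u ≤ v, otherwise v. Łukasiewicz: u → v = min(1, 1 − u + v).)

-0.37

Gödel evaluation:
  (y → y): 0.15 ≤ 0.15, so result = 1
  ((y → y) → x): 1 > 0.63, so result = 0.63
  (((y → y) → x) → z): 0.63 > 0.24, so result = 0.24
  ((((y → y) → x) → z) → z): 0.24 ≤ 0.24, so result = 1
  (((((y → y) → x) → z) → z) → z): 1 > 0.24, so result = 0.24
  Gödel value = 0.24
Łukasiewicz evaluation:
  (y → y): min(1, 1 − 0.15 + 0.15) = 1
  ((y → y) → x): min(1, 1 − 1 + 0.63) = 0.63
  (((y → y) → x) → z): min(1, 1 − 0.63 + 0.24) = 0.61
  ((((y → y) → x) → z) → z): min(1, 1 − 0.61 + 0.24) = 0.63
  (((((y → y) → x) → z) → z) → z): min(1, 1 − 0.63 + 0.24) = 0.61
  Łukasiewicz value = 0.61
Difference: 0.24 − 0.61 = -0.37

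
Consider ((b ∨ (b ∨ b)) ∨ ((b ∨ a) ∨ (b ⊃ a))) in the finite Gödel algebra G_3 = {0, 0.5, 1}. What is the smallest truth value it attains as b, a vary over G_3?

The minimum is attained at b = 0.5, a = 0:
  (b ∨ b) = max(0.5, 0.5) = 0.5
  (b ∨ (b ∨ b)) = max(0.5, 0.5) = 0.5
  (b ∨ a) = max(0.5, 0) = 0.5
  (b ⊃ a): 0.5 > 0, so result = 0
  ((b ∨ a) ∨ (b ⊃ a)) = max(0.5, 0) = 0.5
  ((b ∨ (b ∨ b)) ∨ ((b ∨ a) ∨ (b ⊃ a))) = max(0.5, 0.5) = 0.5
Checking all 9 assignments confirms none give a value below 0.50.

0.50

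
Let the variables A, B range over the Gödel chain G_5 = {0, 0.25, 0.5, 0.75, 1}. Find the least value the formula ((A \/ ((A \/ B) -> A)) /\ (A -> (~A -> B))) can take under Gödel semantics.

The minimum is attained at A = 0, B = 0.25:
  (A \/ B) = max(0, 0.25) = 0.25
  ((A \/ B) -> A): 0.25 > 0, so result = 0
  (A \/ ((A \/ B) -> A)) = max(0, 0) = 0
  ~A: Gödel ¬ of 0 = 1 (operand is 0)
  (~A -> B): 1 > 0.25, so result = 0.25
  (A -> (~A -> B)): 0 ≤ 0.25, so result = 1
  ((A \/ ((A \/ B) -> A)) /\ (A -> (~A -> B))) = min(0, 1) = 0
Checking all 25 assignments confirms none give a value below 0.00.

0.00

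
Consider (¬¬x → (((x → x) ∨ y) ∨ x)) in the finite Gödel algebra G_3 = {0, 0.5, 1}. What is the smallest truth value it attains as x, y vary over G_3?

Every assignment gives 1. For instance at x = 0, y = 0:
  ¬x: Gödel ¬ of 0 = 1 (operand is 0)
  ¬¬x: Gödel ¬ of 1 = 0 (operand ≠ 0)
  (x → x): 0 ≤ 0, so result = 1
  ((x → x) ∨ y) = max(1, 0) = 1
  (((x → x) ∨ y) ∨ x) = max(1, 0) = 1
  (¬¬x → (((x → x) ∨ y) ∨ x)): 0 ≤ 1, so result = 1
All 9 assignments give value 1 — the formula is a G_3-tautology.

1.00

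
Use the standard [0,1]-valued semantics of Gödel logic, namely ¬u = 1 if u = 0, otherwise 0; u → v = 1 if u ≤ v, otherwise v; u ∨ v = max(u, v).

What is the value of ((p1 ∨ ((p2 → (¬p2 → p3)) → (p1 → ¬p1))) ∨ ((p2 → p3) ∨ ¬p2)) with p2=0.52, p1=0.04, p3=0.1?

0.10

¬p2: Gödel ¬ of 0.52 = 0 (operand ≠ 0)
(¬p2 → p3): 0 ≤ 0.1, so result = 1
(p2 → (¬p2 → p3)): 0.52 ≤ 1, so result = 1
¬p1: Gödel ¬ of 0.04 = 0 (operand ≠ 0)
(p1 → ¬p1): 0.04 > 0, so result = 0
((p2 → (¬p2 → p3)) → (p1 → ¬p1)): 1 > 0, so result = 0
(p1 ∨ ((p2 → (¬p2 → p3)) → (p1 → ¬p1))) = max(0.04, 0) = 0.04
(p2 → p3): 0.52 > 0.1, so result = 0.1
¬p2: Gödel ¬ of 0.52 = 0 (operand ≠ 0)
((p2 → p3) ∨ ¬p2) = max(0.1, 0) = 0.1
((p1 ∨ ((p2 → (¬p2 → p3)) → (p1 → ¬p1))) ∨ ((p2 → p3) ∨ ¬p2)) = max(0.04, 0.1) = 0.1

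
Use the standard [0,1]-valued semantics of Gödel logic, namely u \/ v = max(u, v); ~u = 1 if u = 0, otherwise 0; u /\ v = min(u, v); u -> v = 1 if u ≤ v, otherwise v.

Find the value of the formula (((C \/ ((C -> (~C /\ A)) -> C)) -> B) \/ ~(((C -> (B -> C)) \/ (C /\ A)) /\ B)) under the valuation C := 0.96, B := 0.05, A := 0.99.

0.05

~C: Gödel ¬ of 0.96 = 0 (operand ≠ 0)
(~C /\ A) = min(0, 0.99) = 0
(C -> (~C /\ A)): 0.96 > 0, so result = 0
((C -> (~C /\ A)) -> C): 0 ≤ 0.96, so result = 1
(C \/ ((C -> (~C /\ A)) -> C)) = max(0.96, 1) = 1
((C \/ ((C -> (~C /\ A)) -> C)) -> B): 1 > 0.05, so result = 0.05
(B -> C): 0.05 ≤ 0.96, so result = 1
(C -> (B -> C)): 0.96 ≤ 1, so result = 1
(C /\ A) = min(0.96, 0.99) = 0.96
((C -> (B -> C)) \/ (C /\ A)) = max(1, 0.96) = 1
(((C -> (B -> C)) \/ (C /\ A)) /\ B) = min(1, 0.05) = 0.05
~(((C -> (B -> C)) \/ (C /\ A)) /\ B): Gödel ¬ of 0.05 = 0 (operand ≠ 0)
(((C \/ ((C -> (~C /\ A)) -> C)) -> B) \/ ~(((C -> (B -> C)) \/ (C /\ A)) /\ B)) = max(0.05, 0) = 0.05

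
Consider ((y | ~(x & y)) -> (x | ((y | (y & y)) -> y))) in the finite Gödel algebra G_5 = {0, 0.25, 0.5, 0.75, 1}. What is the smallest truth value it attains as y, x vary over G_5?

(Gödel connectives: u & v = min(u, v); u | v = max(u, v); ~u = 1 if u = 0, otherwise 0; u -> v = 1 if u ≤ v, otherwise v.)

1.00

Every assignment gives 1. For instance at y = 0, x = 0:
  (x & y) = min(0, 0) = 0
  ~(x & y): Gödel ¬ of 0 = 1 (operand is 0)
  (y | ~(x & y)) = max(0, 1) = 1
  (y & y) = min(0, 0) = 0
  (y | (y & y)) = max(0, 0) = 0
  ((y | (y & y)) -> y): 0 ≤ 0, so result = 1
  (x | ((y | (y & y)) -> y)) = max(0, 1) = 1
  ((y | ~(x & y)) -> (x | ((y | (y & y)) -> y))): 1 ≤ 1, so result = 1
All 25 assignments give value 1 — the formula is a G_5-tautology.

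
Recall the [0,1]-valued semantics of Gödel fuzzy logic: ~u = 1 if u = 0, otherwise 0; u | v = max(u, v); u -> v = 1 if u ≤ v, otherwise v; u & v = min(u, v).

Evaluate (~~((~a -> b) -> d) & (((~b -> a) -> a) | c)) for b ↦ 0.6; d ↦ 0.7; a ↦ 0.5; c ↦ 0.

0.50

~a: Gödel ¬ of 0.5 = 0 (operand ≠ 0)
(~a -> b): 0 ≤ 0.6, so result = 1
((~a -> b) -> d): 1 > 0.7, so result = 0.7
~((~a -> b) -> d): Gödel ¬ of 0.7 = 0 (operand ≠ 0)
~~((~a -> b) -> d): Gödel ¬ of 0 = 1 (operand is 0)
~b: Gödel ¬ of 0.6 = 0 (operand ≠ 0)
(~b -> a): 0 ≤ 0.5, so result = 1
((~b -> a) -> a): 1 > 0.5, so result = 0.5
(((~b -> a) -> a) | c) = max(0.5, 0) = 0.5
(~~((~a -> b) -> d) & (((~b -> a) -> a) | c)) = min(1, 0.5) = 0.5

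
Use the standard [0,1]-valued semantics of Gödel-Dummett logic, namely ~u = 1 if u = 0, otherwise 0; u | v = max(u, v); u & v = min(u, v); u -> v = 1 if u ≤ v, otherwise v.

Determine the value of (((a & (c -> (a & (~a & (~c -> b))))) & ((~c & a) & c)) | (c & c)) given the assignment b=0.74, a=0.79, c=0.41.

0.41

~a: Gödel ¬ of 0.79 = 0 (operand ≠ 0)
~c: Gödel ¬ of 0.41 = 0 (operand ≠ 0)
(~c -> b): 0 ≤ 0.74, so result = 1
(~a & (~c -> b)) = min(0, 1) = 0
(a & (~a & (~c -> b))) = min(0.79, 0) = 0
(c -> (a & (~a & (~c -> b)))): 0.41 > 0, so result = 0
(a & (c -> (a & (~a & (~c -> b))))) = min(0.79, 0) = 0
~c: Gödel ¬ of 0.41 = 0 (operand ≠ 0)
(~c & a) = min(0, 0.79) = 0
((~c & a) & c) = min(0, 0.41) = 0
((a & (c -> (a & (~a & (~c -> b))))) & ((~c & a) & c)) = min(0, 0) = 0
(c & c) = min(0.41, 0.41) = 0.41
(((a & (c -> (a & (~a & (~c -> b))))) & ((~c & a) & c)) | (c & c)) = max(0, 0.41) = 0.41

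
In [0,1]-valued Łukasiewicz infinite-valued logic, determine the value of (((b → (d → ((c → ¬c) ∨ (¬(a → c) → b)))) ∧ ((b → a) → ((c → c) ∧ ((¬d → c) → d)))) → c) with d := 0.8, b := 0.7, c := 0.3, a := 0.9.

0.50

¬c: Łukasiewicz ¬ gives 1 − 0.3 = 0.7
(c → ¬c): min(1, 1 − 0.3 + 0.7) = 1
(a → c): min(1, 1 − 0.9 + 0.3) = 0.4
¬(a → c): Łukasiewicz ¬ gives 1 − 0.4 = 0.6
(¬(a → c) → b): min(1, 1 − 0.6 + 0.7) = 1
((c → ¬c) ∨ (¬(a → c) → b)) = max(1, 1) = 1
(d → ((c → ¬c) ∨ (¬(a → c) → b))): min(1, 1 − 0.8 + 1) = 1
(b → (d → ((c → ¬c) ∨ (¬(a → c) → b)))): min(1, 1 − 0.7 + 1) = 1
(b → a): min(1, 1 − 0.7 + 0.9) = 1
(c → c): min(1, 1 − 0.3 + 0.3) = 1
¬d: Łukasiewicz ¬ gives 1 − 0.8 = 0.2
(¬d → c): min(1, 1 − 0.2 + 0.3) = 1
((¬d → c) → d): min(1, 1 − 1 + 0.8) = 0.8
((c → c) ∧ ((¬d → c) → d)) = min(1, 0.8) = 0.8
((b → a) → ((c → c) ∧ ((¬d → c) → d))): min(1, 1 − 1 + 0.8) = 0.8
((b → (d → ((c → ¬c) ∨ (¬(a → c) → b)))) ∧ ((b → a) → ((c → c) ∧ ((¬d → c) → d)))) = min(1, 0.8) = 0.8
(((b → (d → ((c → ¬c) ∨ (¬(a → c) → b)))) ∧ ((b → a) → ((c → c) ∧ ((¬d → c) → d)))) → c): min(1, 1 − 0.8 + 0.3) = 0.5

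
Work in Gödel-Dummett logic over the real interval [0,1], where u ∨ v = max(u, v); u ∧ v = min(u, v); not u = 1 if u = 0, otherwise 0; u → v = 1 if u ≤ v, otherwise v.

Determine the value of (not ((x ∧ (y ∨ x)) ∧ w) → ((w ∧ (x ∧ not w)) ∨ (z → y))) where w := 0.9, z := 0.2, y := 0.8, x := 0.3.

(y ∨ x) = max(0.8, 0.3) = 0.8
(x ∧ (y ∨ x)) = min(0.3, 0.8) = 0.3
((x ∧ (y ∨ x)) ∧ w) = min(0.3, 0.9) = 0.3
not ((x ∧ (y ∨ x)) ∧ w): Gödel ¬ of 0.3 = 0 (operand ≠ 0)
not w: Gödel ¬ of 0.9 = 0 (operand ≠ 0)
(x ∧ not w) = min(0.3, 0) = 0
(w ∧ (x ∧ not w)) = min(0.9, 0) = 0
(z → y): 0.2 ≤ 0.8, so result = 1
((w ∧ (x ∧ not w)) ∨ (z → y)) = max(0, 1) = 1
(not ((x ∧ (y ∨ x)) ∧ w) → ((w ∧ (x ∧ not w)) ∨ (z → y))): 0 ≤ 1, so result = 1

1.00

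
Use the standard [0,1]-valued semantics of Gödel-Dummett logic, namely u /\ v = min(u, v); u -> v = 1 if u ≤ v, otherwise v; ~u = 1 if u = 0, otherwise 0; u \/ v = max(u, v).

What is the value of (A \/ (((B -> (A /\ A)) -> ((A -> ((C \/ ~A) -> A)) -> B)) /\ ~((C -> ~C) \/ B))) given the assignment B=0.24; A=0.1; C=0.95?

(A /\ A) = min(0.1, 0.1) = 0.1
(B -> (A /\ A)): 0.24 > 0.1, so result = 0.1
~A: Gödel ¬ of 0.1 = 0 (operand ≠ 0)
(C \/ ~A) = max(0.95, 0) = 0.95
((C \/ ~A) -> A): 0.95 > 0.1, so result = 0.1
(A -> ((C \/ ~A) -> A)): 0.1 ≤ 0.1, so result = 1
((A -> ((C \/ ~A) -> A)) -> B): 1 > 0.24, so result = 0.24
((B -> (A /\ A)) -> ((A -> ((C \/ ~A) -> A)) -> B)): 0.1 ≤ 0.24, so result = 1
~C: Gödel ¬ of 0.95 = 0 (operand ≠ 0)
(C -> ~C): 0.95 > 0, so result = 0
((C -> ~C) \/ B) = max(0, 0.24) = 0.24
~((C -> ~C) \/ B): Gödel ¬ of 0.24 = 0 (operand ≠ 0)
(((B -> (A /\ A)) -> ((A -> ((C \/ ~A) -> A)) -> B)) /\ ~((C -> ~C) \/ B)) = min(1, 0) = 0
(A \/ (((B -> (A /\ A)) -> ((A -> ((C \/ ~A) -> A)) -> B)) /\ ~((C -> ~C) \/ B))) = max(0.1, 0) = 0.1

0.10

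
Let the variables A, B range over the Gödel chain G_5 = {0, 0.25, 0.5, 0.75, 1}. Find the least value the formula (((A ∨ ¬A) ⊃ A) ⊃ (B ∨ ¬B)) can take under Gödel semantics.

0.25

The minimum is attained at A = 0.25, B = 0.25:
  ¬A: Gödel ¬ of 0.25 = 0 (operand ≠ 0)
  (A ∨ ¬A) = max(0.25, 0) = 0.25
  ((A ∨ ¬A) ⊃ A): 0.25 ≤ 0.25, so result = 1
  ¬B: Gödel ¬ of 0.25 = 0 (operand ≠ 0)
  (B ∨ ¬B) = max(0.25, 0) = 0.25
  (((A ∨ ¬A) ⊃ A) ⊃ (B ∨ ¬B)): 1 > 0.25, so result = 0.25
Checking all 25 assignments confirms none give a value below 0.25.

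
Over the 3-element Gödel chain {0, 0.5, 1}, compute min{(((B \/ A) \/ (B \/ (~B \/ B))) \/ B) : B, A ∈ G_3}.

The minimum is attained at B = 0.5, A = 0:
  (B \/ A) = max(0.5, 0) = 0.5
  ~B: Gödel ¬ of 0.5 = 0 (operand ≠ 0)
  (~B \/ B) = max(0, 0.5) = 0.5
  (B \/ (~B \/ B)) = max(0.5, 0.5) = 0.5
  ((B \/ A) \/ (B \/ (~B \/ B))) = max(0.5, 0.5) = 0.5
  (((B \/ A) \/ (B \/ (~B \/ B))) \/ B) = max(0.5, 0.5) = 0.5
Checking all 9 assignments confirms none give a value below 0.50.

0.50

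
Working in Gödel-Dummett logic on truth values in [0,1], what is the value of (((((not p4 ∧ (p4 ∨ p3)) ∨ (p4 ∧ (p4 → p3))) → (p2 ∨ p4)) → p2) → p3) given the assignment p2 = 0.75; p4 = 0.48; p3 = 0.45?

not p4: Gödel ¬ of 0.48 = 0 (operand ≠ 0)
(p4 ∨ p3) = max(0.48, 0.45) = 0.48
(not p4 ∧ (p4 ∨ p3)) = min(0, 0.48) = 0
(p4 → p3): 0.48 > 0.45, so result = 0.45
(p4 ∧ (p4 → p3)) = min(0.48, 0.45) = 0.45
((not p4 ∧ (p4 ∨ p3)) ∨ (p4 ∧ (p4 → p3))) = max(0, 0.45) = 0.45
(p2 ∨ p4) = max(0.75, 0.48) = 0.75
(((not p4 ∧ (p4 ∨ p3)) ∨ (p4 ∧ (p4 → p3))) → (p2 ∨ p4)): 0.45 ≤ 0.75, so result = 1
((((not p4 ∧ (p4 ∨ p3)) ∨ (p4 ∧ (p4 → p3))) → (p2 ∨ p4)) → p2): 1 > 0.75, so result = 0.75
(((((not p4 ∧ (p4 ∨ p3)) ∨ (p4 ∧ (p4 → p3))) → (p2 ∨ p4)) → p2) → p3): 0.75 > 0.45, so result = 0.45

0.45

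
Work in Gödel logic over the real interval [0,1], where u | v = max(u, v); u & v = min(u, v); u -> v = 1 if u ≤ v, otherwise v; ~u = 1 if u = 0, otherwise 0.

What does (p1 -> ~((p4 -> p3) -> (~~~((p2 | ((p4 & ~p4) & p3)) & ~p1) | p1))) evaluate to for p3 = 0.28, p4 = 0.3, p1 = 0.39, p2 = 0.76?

(p4 -> p3): 0.3 > 0.28, so result = 0.28
~p4: Gödel ¬ of 0.3 = 0 (operand ≠ 0)
(p4 & ~p4) = min(0.3, 0) = 0
((p4 & ~p4) & p3) = min(0, 0.28) = 0
(p2 | ((p4 & ~p4) & p3)) = max(0.76, 0) = 0.76
~p1: Gödel ¬ of 0.39 = 0 (operand ≠ 0)
((p2 | ((p4 & ~p4) & p3)) & ~p1) = min(0.76, 0) = 0
~((p2 | ((p4 & ~p4) & p3)) & ~p1): Gödel ¬ of 0 = 1 (operand is 0)
~~((p2 | ((p4 & ~p4) & p3)) & ~p1): Gödel ¬ of 1 = 0 (operand ≠ 0)
~~~((p2 | ((p4 & ~p4) & p3)) & ~p1): Gödel ¬ of 0 = 1 (operand is 0)
(~~~((p2 | ((p4 & ~p4) & p3)) & ~p1) | p1) = max(1, 0.39) = 1
((p4 -> p3) -> (~~~((p2 | ((p4 & ~p4) & p3)) & ~p1) | p1)): 0.28 ≤ 1, so result = 1
~((p4 -> p3) -> (~~~((p2 | ((p4 & ~p4) & p3)) & ~p1) | p1)): Gödel ¬ of 1 = 0 (operand ≠ 0)
(p1 -> ~((p4 -> p3) -> (~~~((p2 | ((p4 & ~p4) & p3)) & ~p1) | p1))): 0.39 > 0, so result = 0

0.00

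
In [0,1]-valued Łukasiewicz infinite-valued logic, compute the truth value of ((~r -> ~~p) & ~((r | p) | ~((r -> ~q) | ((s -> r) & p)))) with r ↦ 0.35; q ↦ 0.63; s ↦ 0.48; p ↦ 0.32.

0.65

~r: Łukasiewicz ¬ gives 1 − 0.35 = 0.65
~p: Łukasiewicz ¬ gives 1 − 0.32 = 0.68
~~p: Łukasiewicz ¬ gives 1 − 0.68 = 0.32
(~r -> ~~p): min(1, 1 − 0.65 + 0.32) = 0.67
(r | p) = max(0.35, 0.32) = 0.35
~q: Łukasiewicz ¬ gives 1 − 0.63 = 0.37
(r -> ~q): min(1, 1 − 0.35 + 0.37) = 1
(s -> r): min(1, 1 − 0.48 + 0.35) = 0.87
((s -> r) & p) = min(0.87, 0.32) = 0.32
((r -> ~q) | ((s -> r) & p)) = max(1, 0.32) = 1
~((r -> ~q) | ((s -> r) & p)): Łukasiewicz ¬ gives 1 − 1 = 0
((r | p) | ~((r -> ~q) | ((s -> r) & p))) = max(0.35, 0) = 0.35
~((r | p) | ~((r -> ~q) | ((s -> r) & p))): Łukasiewicz ¬ gives 1 − 0.35 = 0.65
((~r -> ~~p) & ~((r | p) | ~((r -> ~q) | ((s -> r) & p)))) = min(0.67, 0.65) = 0.65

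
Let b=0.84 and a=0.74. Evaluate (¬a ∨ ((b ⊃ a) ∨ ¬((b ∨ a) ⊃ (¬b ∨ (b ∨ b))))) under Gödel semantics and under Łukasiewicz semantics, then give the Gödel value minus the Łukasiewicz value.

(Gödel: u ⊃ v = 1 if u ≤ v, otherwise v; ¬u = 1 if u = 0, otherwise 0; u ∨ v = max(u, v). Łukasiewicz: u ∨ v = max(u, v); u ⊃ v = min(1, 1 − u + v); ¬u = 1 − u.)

Gödel evaluation:
  ¬a: Gödel ¬ of 0.74 = 0 (operand ≠ 0)
  (b ⊃ a): 0.84 > 0.74, so result = 0.74
  (b ∨ a) = max(0.84, 0.74) = 0.84
  ¬b: Gödel ¬ of 0.84 = 0 (operand ≠ 0)
  (b ∨ b) = max(0.84, 0.84) = 0.84
  (¬b ∨ (b ∨ b)) = max(0, 0.84) = 0.84
  ((b ∨ a) ⊃ (¬b ∨ (b ∨ b))): 0.84 ≤ 0.84, so result = 1
  ¬((b ∨ a) ⊃ (¬b ∨ (b ∨ b))): Gödel ¬ of 1 = 0 (operand ≠ 0)
  ((b ⊃ a) ∨ ¬((b ∨ a) ⊃ (¬b ∨ (b ∨ b)))) = max(0.74, 0) = 0.74
  (¬a ∨ ((b ⊃ a) ∨ ¬((b ∨ a) ⊃ (¬b ∨ (b ∨ b))))) = max(0, 0.74) = 0.74
  Gödel value = 0.74
Łukasiewicz evaluation:
  ¬a: Łukasiewicz ¬ gives 1 − 0.74 = 0.26
  (b ⊃ a): min(1, 1 − 0.84 + 0.74) = 0.9
  (b ∨ a) = max(0.84, 0.74) = 0.84
  ¬b: Łukasiewicz ¬ gives 1 − 0.84 = 0.16
  (b ∨ b) = max(0.84, 0.84) = 0.84
  (¬b ∨ (b ∨ b)) = max(0.16, 0.84) = 0.84
  ((b ∨ a) ⊃ (¬b ∨ (b ∨ b))): min(1, 1 − 0.84 + 0.84) = 1
  ¬((b ∨ a) ⊃ (¬b ∨ (b ∨ b))): Łukasiewicz ¬ gives 1 − 1 = 0
  ((b ⊃ a) ∨ ¬((b ∨ a) ⊃ (¬b ∨ (b ∨ b)))) = max(0.9, 0) = 0.9
  (¬a ∨ ((b ⊃ a) ∨ ¬((b ∨ a) ⊃ (¬b ∨ (b ∨ b))))) = max(0.26, 0.9) = 0.9
  Łukasiewicz value = 0.9
Difference: 0.74 − 0.9 = -0.16

-0.16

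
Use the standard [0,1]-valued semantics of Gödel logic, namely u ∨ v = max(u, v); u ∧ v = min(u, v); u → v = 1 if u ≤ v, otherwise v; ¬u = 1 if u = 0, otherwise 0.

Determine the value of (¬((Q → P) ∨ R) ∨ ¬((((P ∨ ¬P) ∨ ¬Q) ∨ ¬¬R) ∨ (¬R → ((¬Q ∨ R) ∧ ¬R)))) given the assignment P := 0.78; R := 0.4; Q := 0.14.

(Q → P): 0.14 ≤ 0.78, so result = 1
((Q → P) ∨ R) = max(1, 0.4) = 1
¬((Q → P) ∨ R): Gödel ¬ of 1 = 0 (operand ≠ 0)
¬P: Gödel ¬ of 0.78 = 0 (operand ≠ 0)
(P ∨ ¬P) = max(0.78, 0) = 0.78
¬Q: Gödel ¬ of 0.14 = 0 (operand ≠ 0)
((P ∨ ¬P) ∨ ¬Q) = max(0.78, 0) = 0.78
¬R: Gödel ¬ of 0.4 = 0 (operand ≠ 0)
¬¬R: Gödel ¬ of 0 = 1 (operand is 0)
(((P ∨ ¬P) ∨ ¬Q) ∨ ¬¬R) = max(0.78, 1) = 1
¬R: Gödel ¬ of 0.4 = 0 (operand ≠ 0)
¬Q: Gödel ¬ of 0.14 = 0 (operand ≠ 0)
(¬Q ∨ R) = max(0, 0.4) = 0.4
¬R: Gödel ¬ of 0.4 = 0 (operand ≠ 0)
((¬Q ∨ R) ∧ ¬R) = min(0.4, 0) = 0
(¬R → ((¬Q ∨ R) ∧ ¬R)): 0 ≤ 0, so result = 1
((((P ∨ ¬P) ∨ ¬Q) ∨ ¬¬R) ∨ (¬R → ((¬Q ∨ R) ∧ ¬R))) = max(1, 1) = 1
¬((((P ∨ ¬P) ∨ ¬Q) ∨ ¬¬R) ∨ (¬R → ((¬Q ∨ R) ∧ ¬R))): Gödel ¬ of 1 = 0 (operand ≠ 0)
(¬((Q → P) ∨ R) ∨ ¬((((P ∨ ¬P) ∨ ¬Q) ∨ ¬¬R) ∨ (¬R → ((¬Q ∨ R) ∧ ¬R)))) = max(0, 0) = 0

0.00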